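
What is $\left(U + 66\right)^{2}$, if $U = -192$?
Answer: $15876$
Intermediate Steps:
$\left(U + 66\right)^{2} = \left(-192 + 66\right)^{2} = \left(-126\right)^{2} = 15876$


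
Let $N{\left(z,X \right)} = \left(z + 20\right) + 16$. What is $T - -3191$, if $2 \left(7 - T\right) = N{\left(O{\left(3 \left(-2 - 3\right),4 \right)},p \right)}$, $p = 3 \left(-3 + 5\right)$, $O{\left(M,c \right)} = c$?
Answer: $3178$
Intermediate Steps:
$p = 6$ ($p = 3 \cdot 2 = 6$)
$N{\left(z,X \right)} = 36 + z$ ($N{\left(z,X \right)} = \left(20 + z\right) + 16 = 36 + z$)
$T = -13$ ($T = 7 - \frac{36 + 4}{2} = 7 - 20 = -13$)
$T - -3191 = -13 - -3191 = -13 + 3191 = 3178$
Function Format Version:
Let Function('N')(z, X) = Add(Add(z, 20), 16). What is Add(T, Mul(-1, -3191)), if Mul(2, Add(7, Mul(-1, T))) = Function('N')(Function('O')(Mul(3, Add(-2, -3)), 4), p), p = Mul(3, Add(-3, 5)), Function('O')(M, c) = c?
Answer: 3178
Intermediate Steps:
p = 6 (p = Mul(3, 2) = 6)
Function('N')(z, X) = Add(36, z) (Function('N')(z, X) = Add(Add(20, z), 16) = Add(36, z))
T = -13 (T = Add(7, Mul(Rational(-1, 2), Add(36, 4))) = Add(7, Mul(Rational(-1, 2), 40)) = Add(7, -20) = -13)
Add(T, Mul(-1, -3191)) = Add(-13, Mul(-1, -3191)) = Add(-13, 3191) = 3178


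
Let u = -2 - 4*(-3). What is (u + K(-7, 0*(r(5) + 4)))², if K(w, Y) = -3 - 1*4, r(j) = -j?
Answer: 9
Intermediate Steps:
K(w, Y) = -7 (K(w, Y) = -3 - 4 = -7)
u = 10 (u = -2 + 12 = 10)
(u + K(-7, 0*(r(5) + 4)))² = (10 - 7)² = 3² = 9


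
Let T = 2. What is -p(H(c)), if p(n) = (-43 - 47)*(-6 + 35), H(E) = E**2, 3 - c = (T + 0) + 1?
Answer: 2610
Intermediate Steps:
c = 0 (c = 3 - ((2 + 0) + 1) = 3 - (2 + 1) = 3 - 1*3 = 3 - 3 = 0)
p(n) = -2610 (p(n) = -90*29 = -2610)
-p(H(c)) = -1*(-2610) = 2610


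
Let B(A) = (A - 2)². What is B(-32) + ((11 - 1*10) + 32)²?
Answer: 2245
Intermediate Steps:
B(A) = (-2 + A)²
B(-32) + ((11 - 1*10) + 32)² = (-2 - 32)² + ((11 - 1*10) + 32)² = (-34)² + ((11 - 10) + 32)² = 1156 + (1 + 32)² = 1156 + 33² = 1156 + 1089 = 2245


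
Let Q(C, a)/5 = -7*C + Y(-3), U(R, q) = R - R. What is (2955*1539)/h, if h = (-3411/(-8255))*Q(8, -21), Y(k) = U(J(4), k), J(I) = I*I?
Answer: -834258555/21224 ≈ -39307.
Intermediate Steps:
J(I) = I²
U(R, q) = 0
Y(k) = 0
Q(C, a) = -35*C (Q(C, a) = 5*(-7*C + 0) = 5*(-7*C) = -35*C)
h = -191016/1651 (h = (-3411/(-8255))*(-35*8) = -3411*(-1/8255)*(-280) = (3411/8255)*(-280) = -191016/1651 ≈ -115.70)
(2955*1539)/h = (2955*1539)/(-191016/1651) = 4547745*(-1651/191016) = -834258555/21224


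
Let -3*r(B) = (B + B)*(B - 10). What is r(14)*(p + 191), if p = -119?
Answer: -2688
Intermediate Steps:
r(B) = -2*B*(-10 + B)/3 (r(B) = -(B + B)*(B - 10)/3 = -2*B*(-10 + B)/3)
r(14)*(p + 191) = ((⅔)*14*(10 - 1*14))*(-119 + 191) = ((⅔)*14*(10 - 14))*72 = ((⅔)*14*(-4))*72 = -112/3*72 = -2688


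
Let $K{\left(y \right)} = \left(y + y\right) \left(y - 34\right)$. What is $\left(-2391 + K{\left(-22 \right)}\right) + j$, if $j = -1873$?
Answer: $-1800$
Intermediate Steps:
$K{\left(y \right)} = 2 y \left(-34 + y\right)$
$\left(-2391 + K{\left(-22 \right)}\right) + j = \left(-2391 + 2 \left(-22\right) \left(-34 - 22\right)\right) - 1873 = \left(-2391 + 2 \left(-22\right) \left(-56\right)\right) - 1873 = \left(-2391 + 2464\right) - 1873 = 73 - 1873 = -1800$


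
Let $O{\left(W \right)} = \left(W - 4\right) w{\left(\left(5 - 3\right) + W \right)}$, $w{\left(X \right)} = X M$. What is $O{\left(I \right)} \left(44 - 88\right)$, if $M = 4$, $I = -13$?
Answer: $-32912$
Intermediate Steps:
$w{\left(X \right)} = 4 X$ ($w{\left(X \right)} = X 4 = 4 X$)
$O{\left(W \right)} = \left(-4 + W\right) \left(8 + 4 W\right)$ ($O{\left(W \right)} = \left(W - 4\right) 4 \left(\left(5 - 3\right) + W\right) = \left(W - 4\right) 4 \left(2 + W\right) = \left(-4 + W\right) \left(8 + 4 W\right)$)
$O{\left(I \right)} \left(44 - 88\right) = 4 \left(-4 - 13\right) \left(2 - 13\right) \left(44 - 88\right) = 4 \left(-17\right) \left(-11\right) \left(-44\right) = 748 \left(-44\right) = -32912$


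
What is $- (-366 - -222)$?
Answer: $144$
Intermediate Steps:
$- (-366 - -222) = - (-366 + 222) = \left(-1\right) \left(-144\right) = 144$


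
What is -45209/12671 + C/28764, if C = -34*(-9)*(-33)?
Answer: -4667789/1191074 ≈ -3.9190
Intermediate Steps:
C = -10098 (C = 306*(-33) = -10098)
-45209/12671 + C/28764 = -45209/12671 - 10098/28764 = -45209*1/12671 - 10098*1/28764 = -45209/12671 - 33/94 = -4667789/1191074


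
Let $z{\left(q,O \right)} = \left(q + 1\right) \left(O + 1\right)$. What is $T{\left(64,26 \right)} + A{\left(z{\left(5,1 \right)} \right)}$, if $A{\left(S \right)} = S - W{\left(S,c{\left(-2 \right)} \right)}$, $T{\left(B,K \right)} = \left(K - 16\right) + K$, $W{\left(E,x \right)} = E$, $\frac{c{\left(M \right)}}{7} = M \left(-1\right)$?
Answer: $36$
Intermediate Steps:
$c{\left(M \right)} = - 7 M$ ($c{\left(M \right)} = 7 M \left(-1\right) = 7 \left(- M\right) = - 7 M$)
$T{\left(B,K \right)} = -16 + 2 K$ ($T{\left(B,K \right)} = \left(-16 + K\right) + K = -16 + 2 K$)
$z{\left(q,O \right)} = \left(1 + O\right) \left(1 + q\right)$ ($z{\left(q,O \right)} = \left(1 + q\right) \left(1 + O\right) = \left(1 + O\right) \left(1 + q\right)$)
$A{\left(S \right)} = 0$ ($A{\left(S \right)} = S - S = 0$)
$T{\left(64,26 \right)} + A{\left(z{\left(5,1 \right)} \right)} = \left(-16 + 2 \cdot 26\right) + 0 = \left(-16 + 52\right) + 0 = 36 + 0 = 36$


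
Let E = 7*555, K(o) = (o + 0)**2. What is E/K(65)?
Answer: 777/845 ≈ 0.91953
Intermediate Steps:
K(o) = o**2
E = 3885
E/K(65) = 3885/(65**2) = 3885/4225 = 3885*(1/4225) = 777/845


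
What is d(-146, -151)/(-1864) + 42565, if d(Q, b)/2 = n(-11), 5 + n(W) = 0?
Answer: 39670585/932 ≈ 42565.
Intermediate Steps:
n(W) = -5 (n(W) = -5 + 0 = -5)
d(Q, b) = -10 (d(Q, b) = 2*(-5) = -10)
d(-146, -151)/(-1864) + 42565 = -10/(-1864) + 42565 = -10*(-1/1864) + 42565 = 5/932 + 42565 = 39670585/932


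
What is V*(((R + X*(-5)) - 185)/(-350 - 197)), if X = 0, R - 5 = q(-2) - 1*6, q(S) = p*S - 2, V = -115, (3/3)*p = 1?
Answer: -21850/547 ≈ -39.945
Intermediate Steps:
p = 1
q(S) = -2 + S (q(S) = 1*S - 2 = S - 2 = -2 + S)
R = -5 (R = 5 + ((-2 - 2) - 1*6) = 5 + (-4 - 6) = 5 - 10 = -5)
V*(((R + X*(-5)) - 185)/(-350 - 197)) = -115*((-5 + 0*(-5)) - 185)/(-350 - 197) = -115*((-5 + 0) - 185)/(-547) = -115*(-5 - 185)*(-1)/547 = -(-21850)*(-1)/547 = -115*190/547 = -21850/547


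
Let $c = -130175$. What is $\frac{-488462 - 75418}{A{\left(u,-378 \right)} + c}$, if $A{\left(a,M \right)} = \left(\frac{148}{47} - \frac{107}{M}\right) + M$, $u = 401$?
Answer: $\frac{2003578416}{463868725} \approx 4.3193$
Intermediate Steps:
$A{\left(a,M \right)} = \frac{148}{47} + M - \frac{107}{M}$ ($A{\left(a,M \right)} = \left(148 \cdot \frac{1}{47} - \frac{107}{M}\right) + M = \left(\frac{148}{47} - \frac{107}{M}\right) + M = \frac{148}{47} + M - \frac{107}{M}$)
$\frac{-488462 - 75418}{A{\left(u,-378 \right)} + c} = \frac{-488462 - 75418}{\left(\frac{148}{47} - 378 - \frac{107}{-378}\right) - 130175} = - \frac{563880}{\left(\frac{148}{47} - 378 - - \frac{107}{378}\right) - 130175} = - \frac{563880}{\left(\frac{148}{47} - 378 + \frac{107}{378}\right) - 130175} = - \frac{563880}{- \frac{6654575}{17766} - 130175} = - \frac{563880}{- \frac{2319343625}{17766}} = \left(-563880\right) \left(- \frac{17766}{2319343625}\right) = \frac{2003578416}{463868725}$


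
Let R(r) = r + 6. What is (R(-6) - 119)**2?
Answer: 14161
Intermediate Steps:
R(r) = 6 + r
(R(-6) - 119)**2 = ((6 - 6) - 119)**2 = (0 - 119)**2 = (-119)**2 = 14161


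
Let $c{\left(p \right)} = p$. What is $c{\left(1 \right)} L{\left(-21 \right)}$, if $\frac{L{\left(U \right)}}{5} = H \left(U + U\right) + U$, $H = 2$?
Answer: $-525$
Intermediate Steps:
$L{\left(U \right)} = 25 U$ ($L{\left(U \right)} = 5 \left(2 \left(U + U\right) + U\right) = 5 \left(2 \cdot 2 U + U\right) = 5 \left(4 U + U\right) = 5 \cdot 5 U = 25 U$)
$c{\left(1 \right)} L{\left(-21 \right)} = 1 \cdot 25 \left(-21\right) = 1 \left(-525\right) = -525$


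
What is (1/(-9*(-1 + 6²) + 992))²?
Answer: 1/458329 ≈ 2.1818e-6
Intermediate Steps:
(1/(-9*(-1 + 6²) + 992))² = (1/(-9*(-1 + 36) + 992))² = (1/(-9*35 + 992))² = (1/(-315 + 992))² = (1/677)² = 1/458329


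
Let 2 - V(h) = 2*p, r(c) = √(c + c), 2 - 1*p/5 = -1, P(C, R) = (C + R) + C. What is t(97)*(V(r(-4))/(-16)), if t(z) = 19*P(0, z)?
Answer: 12901/4 ≈ 3225.3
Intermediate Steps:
P(C, R) = R + 2*C
p = 15 (p = 10 - 5*(-1) = 10 + 5 = 15)
r(c) = √2*√c (r(c) = √(2*c) = √2*√c)
V(h) = -28 (V(h) = 2 - 2*15 = 2 - 1*30 = 2 - 30 = -28)
t(z) = 19*z (t(z) = 19*(z + 2*0) = 19*(z + 0) = 19*z)
t(97)*(V(r(-4))/(-16)) = (19*97)*(-28/(-16)) = 1843*(-28*(-1/16)) = 1843*(7/4) = 12901/4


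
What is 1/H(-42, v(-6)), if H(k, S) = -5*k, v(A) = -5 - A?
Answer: 1/210 ≈ 0.0047619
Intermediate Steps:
1/H(-42, v(-6)) = 1/(-5*(-42)) = 1/210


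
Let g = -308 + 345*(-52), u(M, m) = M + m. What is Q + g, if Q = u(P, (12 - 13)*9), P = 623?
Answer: -17634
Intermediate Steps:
g = -18248 (g = -308 - 17940 = -18248)
Q = 614 (Q = 623 + (12 - 13)*9 = 623 - 1*9 = 623 - 9 = 614)
Q + g = 614 - 18248 = -17634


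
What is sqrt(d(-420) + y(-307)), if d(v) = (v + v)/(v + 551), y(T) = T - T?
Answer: 2*I*sqrt(27510)/131 ≈ 2.5322*I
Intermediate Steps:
y(T) = 0
d(v) = 2*v/(551 + v) (d(v) = (2*v)/(551 + v) = 2*v/(551 + v))
sqrt(d(-420) + y(-307)) = sqrt(2*(-420)/(551 - 420) + 0) = sqrt(2*(-420)/131 + 0) = sqrt(2*(-420)*(1/131) + 0) = sqrt(-840/131 + 0) = sqrt(-840/131) = 2*I*sqrt(27510)/131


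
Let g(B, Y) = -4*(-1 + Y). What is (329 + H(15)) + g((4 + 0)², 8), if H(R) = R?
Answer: 316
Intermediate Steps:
g(B, Y) = 4 - 4*Y
(329 + H(15)) + g((4 + 0)², 8) = (329 + 15) + (4 - 4*8) = 344 + (4 - 32) = 344 - 28 = 316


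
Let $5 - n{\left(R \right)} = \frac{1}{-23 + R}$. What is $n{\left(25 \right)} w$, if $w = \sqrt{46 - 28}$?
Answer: $\frac{27 \sqrt{2}}{2} \approx 19.092$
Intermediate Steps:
$n{\left(R \right)} = 5 - \frac{1}{-23 + R}$
$w = 3 \sqrt{2}$ ($w = \sqrt{18} = 3 \sqrt{2} \approx 4.2426$)
$n{\left(25 \right)} w = \frac{-116 + 5 \cdot 25}{-23 + 25} \cdot 3 \sqrt{2} = \frac{-116 + 125}{2} \cdot 3 \sqrt{2} = \frac{1}{2} \cdot 9 \cdot 3 \sqrt{2} = \frac{9 \cdot 3 \sqrt{2}}{2} = \frac{27 \sqrt{2}}{2}$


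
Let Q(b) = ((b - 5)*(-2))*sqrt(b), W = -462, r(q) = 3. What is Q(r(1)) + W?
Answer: -462 + 4*sqrt(3) ≈ -455.07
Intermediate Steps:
Q(b) = sqrt(b)*(10 - 2*b) (Q(b) = ((-5 + b)*(-2))*sqrt(b) = (10 - 2*b)*sqrt(b) = sqrt(b)*(10 - 2*b))
Q(r(1)) + W = 2*sqrt(3)*(5 - 1*3) - 462 = 2*sqrt(3)*(5 - 3) - 462 = 2*sqrt(3)*2 - 462 = 4*sqrt(3) - 462 = -462 + 4*sqrt(3)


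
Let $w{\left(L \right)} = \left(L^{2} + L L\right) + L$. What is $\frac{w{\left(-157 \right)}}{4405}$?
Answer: $\frac{49141}{4405} \approx 11.156$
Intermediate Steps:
$w{\left(L \right)} = L + 2 L^{2}$ ($w{\left(L \right)} = \left(L^{2} + L^{2}\right) + L = 2 L^{2} + L = L + 2 L^{2}$)
$\frac{w{\left(-157 \right)}}{4405} = \frac{\left(-157\right) \left(1 + 2 \left(-157\right)\right)}{4405} = - 157 \left(1 - 314\right) \frac{1}{4405} = \left(-157\right) \left(-313\right) \frac{1}{4405} = 49141 \cdot \frac{1}{4405} = \frac{49141}{4405}$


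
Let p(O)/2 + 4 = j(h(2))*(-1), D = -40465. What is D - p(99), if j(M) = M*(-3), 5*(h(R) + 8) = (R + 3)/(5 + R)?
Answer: -282869/7 ≈ -40410.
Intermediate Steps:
h(R) = -8 + (3 + R)/(5*(5 + R)) (h(R) = -8 + ((R + 3)/(5 + R))/5 = -8 + ((3 + R)/(5 + R))/5 = -8 + (3 + R)/(5*(5 + R)))
j(M) = -3*M
p(O) = -386/7 (p(O) = -8 + 2*(-3*(-197 - 39*2)/(5*(5 + 2))*(-1)) = -8 + 2*(-3*(-197 - 78)/(5*7)*(-1)) = -8 + 2*(-3*(-275)/(5*7)*(-1)) = -8 + 2*(-3*(-55/7)*(-1)) = -8 + 2*((165/7)*(-1)) = -8 + 2*(-165/7) = -8 - 330/7 = -386/7)
D - p(99) = -40465 - 1*(-386/7) = -40465 + 386/7 = -282869/7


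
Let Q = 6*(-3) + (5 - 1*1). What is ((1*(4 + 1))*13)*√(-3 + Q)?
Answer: 65*I*√17 ≈ 268.0*I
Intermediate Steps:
Q = -14 (Q = -18 + (5 - 1) = -18 + 4 = -14)
((1*(4 + 1))*13)*√(-3 + Q) = ((1*(4 + 1))*13)*√(-3 - 14) = ((1*5)*13)*√(-17) = (5*13)*(I*√17) = 65*(I*√17) = 65*I*√17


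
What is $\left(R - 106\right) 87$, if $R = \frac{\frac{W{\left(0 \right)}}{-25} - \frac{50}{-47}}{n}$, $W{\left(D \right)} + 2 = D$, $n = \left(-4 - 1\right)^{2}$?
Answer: $- \frac{270779322}{29375} \approx -9218.0$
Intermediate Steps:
$n = 25$ ($n = \left(-5\right)^{2} = 25$)
$W{\left(D \right)} = -2 + D$
$R = \frac{1344}{29375}$ ($R = \frac{\frac{-2 + 0}{-25} - \frac{50}{-47}}{25} = \left(\left(-2\right) \left(- \frac{1}{25}\right) - - \frac{50}{47}\right) \frac{1}{25} = \left(\frac{2}{25} + \frac{50}{47}\right) \frac{1}{25} = \frac{1344}{1175} \cdot \frac{1}{25} = \frac{1344}{29375} \approx 0.045753$)
$\left(R - 106\right) 87 = \left(\frac{1344}{29375} - 106\right) 87 = \left(- \frac{3112406}{29375}\right) 87 = - \frac{270779322}{29375}$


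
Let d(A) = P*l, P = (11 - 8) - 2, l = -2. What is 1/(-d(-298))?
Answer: ½ ≈ 0.50000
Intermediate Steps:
P = 1 (P = 3 - 2 = 1)
d(A) = -2 (d(A) = 1*(-2) = -2)
1/(-d(-298)) = 1/(-1*(-2)) = 1/2 = ½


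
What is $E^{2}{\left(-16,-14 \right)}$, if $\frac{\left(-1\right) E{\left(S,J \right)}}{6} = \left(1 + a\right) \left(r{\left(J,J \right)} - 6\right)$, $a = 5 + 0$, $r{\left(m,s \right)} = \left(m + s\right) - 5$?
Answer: $1971216$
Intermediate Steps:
$r{\left(m,s \right)} = -5 + m + s$
$a = 5$
$E{\left(S,J \right)} = 396 - 72 J$ ($E{\left(S,J \right)} = - 6 \left(1 + 5\right) \left(\left(-5 + J + J\right) - 6\right) = - 6 \cdot 6 \left(\left(-5 + 2 J\right) - 6\right) = - 6 \cdot 6 \left(-11 + 2 J\right) = - 6 \left(-66 + 12 J\right) = 396 - 72 J$)
$E^{2}{\left(-16,-14 \right)} = \left(396 - -1008\right)^{2} = \left(396 + 1008\right)^{2} = 1404^{2} = 1971216$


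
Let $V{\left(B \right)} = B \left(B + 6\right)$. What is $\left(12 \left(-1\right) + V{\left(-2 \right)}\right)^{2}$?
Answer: $400$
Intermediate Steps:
$V{\left(B \right)} = B \left(6 + B\right)$
$\left(12 \left(-1\right) + V{\left(-2 \right)}\right)^{2} = \left(12 \left(-1\right) - 2 \left(6 - 2\right)\right)^{2} = \left(-12 - 8\right)^{2} = \left(-20\right)^{2} = 400$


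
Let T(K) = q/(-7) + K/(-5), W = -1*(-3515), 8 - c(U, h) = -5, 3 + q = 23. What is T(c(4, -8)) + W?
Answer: 122834/35 ≈ 3509.5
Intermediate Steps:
q = 20 (q = -3 + 23 = 20)
c(U, h) = 13 (c(U, h) = 8 - 1*(-5) = 8 + 5 = 13)
W = 3515
T(K) = -20/7 - K/5 (T(K) = 20/(-7) + K/(-5) = 20*(-1/7) + K*(-1/5) = -20/7 - K/5)
T(c(4, -8)) + W = (-20/7 - 1/5*13) + 3515 = (-20/7 - 13/5) + 3515 = -191/35 + 3515 = 122834/35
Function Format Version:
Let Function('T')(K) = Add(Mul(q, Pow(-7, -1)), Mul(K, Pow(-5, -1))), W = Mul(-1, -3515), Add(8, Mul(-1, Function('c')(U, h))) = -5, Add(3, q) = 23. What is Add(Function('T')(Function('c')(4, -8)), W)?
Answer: Rational(122834, 35) ≈ 3509.5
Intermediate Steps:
q = 20 (q = Add(-3, 23) = 20)
Function('c')(U, h) = 13 (Function('c')(U, h) = Add(8, Mul(-1, -5)) = Add(8, 5) = 13)
W = 3515
Function('T')(K) = Add(Rational(-20, 7), Mul(Rational(-1, 5), K)) (Function('T')(K) = Add(Mul(20, Pow(-7, -1)), Mul(K, Pow(-5, -1))) = Add(Mul(20, Rational(-1, 7)), Mul(K, Rational(-1, 5))) = Add(Rational(-20, 7), Mul(Rational(-1, 5), K)))
Add(Function('T')(Function('c')(4, -8)), W) = Add(Add(Rational(-20, 7), Mul(Rational(-1, 5), 13)), 3515) = Add(Add(Rational(-20, 7), Rational(-13, 5)), 3515) = Add(Rational(-191, 35), 3515) = Rational(122834, 35)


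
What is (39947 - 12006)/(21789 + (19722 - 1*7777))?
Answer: 27941/33734 ≈ 0.82827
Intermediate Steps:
(39947 - 12006)/(21789 + (19722 - 1*7777)) = 27941/(21789 + (19722 - 7777)) = 27941/(21789 + 11945) = 27941/33734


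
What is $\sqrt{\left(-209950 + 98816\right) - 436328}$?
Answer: $i \sqrt{547462} \approx 739.91 i$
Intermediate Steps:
$\sqrt{\left(-209950 + 98816\right) - 436328} = \sqrt{-111134 - 436328} = \sqrt{-547462} = i \sqrt{547462}$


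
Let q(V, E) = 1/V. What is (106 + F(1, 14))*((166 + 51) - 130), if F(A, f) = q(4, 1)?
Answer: 36975/4 ≈ 9243.8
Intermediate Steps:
F(A, f) = ¼ (F(A, f) = 1/4 = ¼)
(106 + F(1, 14))*((166 + 51) - 130) = (106 + ¼)*((166 + 51) - 130) = 425*(217 - 130)/4 = (425/4)*87 = 36975/4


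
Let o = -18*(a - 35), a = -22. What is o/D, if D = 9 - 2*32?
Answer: -1026/55 ≈ -18.655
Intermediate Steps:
D = -55 (D = 9 - 64 = -55)
o = 1026 (o = -18*(-22 - 35) = -18*(-57) = 1026)
o/D = 1026/(-55) = 1026*(-1/55) = -1026/55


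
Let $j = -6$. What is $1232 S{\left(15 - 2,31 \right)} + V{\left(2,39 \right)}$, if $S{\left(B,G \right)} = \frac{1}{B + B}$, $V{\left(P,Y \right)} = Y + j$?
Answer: $\frac{1045}{13} \approx 80.385$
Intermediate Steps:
$V{\left(P,Y \right)} = -6 + Y$ ($V{\left(P,Y \right)} = Y - 6 = -6 + Y$)
$S{\left(B,G \right)} = \frac{1}{2 B}$
$1232 S{\left(15 - 2,31 \right)} + V{\left(2,39 \right)} = 1232 \frac{1}{2 \left(15 - 2\right)} + \left(-6 + 39\right) = 1232 \frac{1}{2 \cdot 13} + 33 = 1232 \cdot \frac{1}{2} \cdot \frac{1}{13} + 33 = 1232 \cdot \frac{1}{26} + 33 = \frac{616}{13} + 33 = \frac{1045}{13}$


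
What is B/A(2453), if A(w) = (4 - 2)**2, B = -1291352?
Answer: -322838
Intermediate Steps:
A(w) = 4 (A(w) = 2**2 = 4)
B/A(2453) = -1291352/4 = -1291352*1/4 = -322838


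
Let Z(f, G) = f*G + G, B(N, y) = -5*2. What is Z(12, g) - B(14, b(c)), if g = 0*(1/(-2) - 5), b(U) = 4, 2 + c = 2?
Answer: 10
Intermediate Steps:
c = 0 (c = -2 + 2 = 0)
B(N, y) = -10
g = 0 (g = 0*(-½ - 5) = 0*(-11/2) = 0)
Z(f, G) = G + G*f (Z(f, G) = G*f + G = G + G*f)
Z(12, g) - B(14, b(c)) = 0*(1 + 12) - 1*(-10) = 0*13 + 10 = 0 + 10 = 10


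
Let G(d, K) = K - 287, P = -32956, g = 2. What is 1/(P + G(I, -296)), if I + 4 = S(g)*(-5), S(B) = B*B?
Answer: -1/33539 ≈ -2.9816e-5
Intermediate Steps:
S(B) = B**2
I = -24 (I = -4 + 2**2*(-5) = -4 + 4*(-5) = -4 - 20 = -24)
G(d, K) = -287 + K
1/(P + G(I, -296)) = 1/(-32956 + (-287 - 296)) = 1/(-32956 - 583) = 1/(-33539) = -1/33539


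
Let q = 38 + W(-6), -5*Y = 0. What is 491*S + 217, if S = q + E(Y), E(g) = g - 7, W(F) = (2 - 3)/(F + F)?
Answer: 185747/12 ≈ 15479.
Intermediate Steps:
Y = 0 (Y = -⅕*0 = 0)
W(F) = -1/(2*F)
q = 457/12 (q = 38 - ½/(-6) = 38 - ½*(-⅙) = 38 + 1/12 = 457/12 ≈ 38.083)
E(g) = -7 + g
S = 373/12 (S = 457/12 + (-7 + 0) = 457/12 - 7 = 373/12 ≈ 31.083)
491*S + 217 = 491*(373/12) + 217 = 183143/12 + 217 = 185747/12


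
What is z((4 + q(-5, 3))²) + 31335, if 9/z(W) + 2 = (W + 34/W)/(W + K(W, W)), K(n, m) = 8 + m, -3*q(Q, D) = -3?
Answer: 7800965/249 ≈ 31329.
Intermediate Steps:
q(Q, D) = 1 (q(Q, D) = -⅓*(-3) = 1)
z(W) = 9/(-2 + (W + 34/W)/(8 + 2*W)) (z(W) = 9/(-2 + (W + 34/W)/(W + (8 + W))) = 9/(-2 + (W + 34/W)/(8 + 2*W)))
z((4 + q(-5, 3))²) + 31335 = 18*(4 + 1)²*(-4 - (4 + 1)²)/(-34 + 3*((4 + 1)²)² + 16*(4 + 1)²) + 31335 = 18*5²*(-4 - 1*5²)/(-34 + 3*(5²)² + 16*5²) + 31335 = 18*25*(-4 - 1*25)/(-34 + 3*25² + 16*25) + 31335 = 18*25*(-4 - 25)/(-34 + 3*625 + 400) + 31335 = 18*25*(-29)/(-34 + 1875 + 400) + 31335 = 18*25*(-29)/2241 + 31335 = 18*25*(1/2241)*(-29) + 31335 = -1450/249 + 31335 = 7800965/249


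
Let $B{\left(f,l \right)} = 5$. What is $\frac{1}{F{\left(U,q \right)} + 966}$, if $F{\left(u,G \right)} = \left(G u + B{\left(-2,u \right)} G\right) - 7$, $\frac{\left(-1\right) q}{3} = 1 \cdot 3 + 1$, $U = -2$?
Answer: $\frac{1}{923} \approx 0.0010834$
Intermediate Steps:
$q = -12$ ($q = - 3 \left(1 \cdot 3 + 1\right) = - 3 \left(3 + 1\right) = \left(-3\right) 4 = -12$)
$F{\left(u,G \right)} = -7 + 5 G + G u$ ($F{\left(u,G \right)} = \left(G u + 5 G\right) - 7 = \left(5 G + G u\right) - 7 = -7 + 5 G + G u$)
$\frac{1}{F{\left(U,q \right)} + 966} = \frac{1}{\left(-7 + 5 \left(-12\right) - -24\right) + 966} = \frac{1}{\left(-7 - 60 + 24\right) + 966} = \frac{1}{-43 + 966} = \frac{1}{923}$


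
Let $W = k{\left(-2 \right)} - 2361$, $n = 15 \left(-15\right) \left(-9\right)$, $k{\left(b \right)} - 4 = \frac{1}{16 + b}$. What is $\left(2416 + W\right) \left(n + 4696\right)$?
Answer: $\frac{5558267}{14} \approx 3.9702 \cdot 10^{5}$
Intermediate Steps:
$k{\left(b \right)} = 4 + \frac{1}{16 + b}$
$n = 2025$ ($n = \left(-225\right) \left(-9\right) = 2025$)
$W = - \frac{32997}{14}$ ($W = \frac{65 + 4 \left(-2\right)}{16 - 2} - 2361 = \frac{65 - 8}{14} - 2361 = \frac{1}{14} \cdot 57 - 2361 = \frac{57}{14} - 2361 = - \frac{32997}{14} \approx -2356.9$)
$\left(2416 + W\right) \left(n + 4696\right) = \left(2416 - \frac{32997}{14}\right) \left(2025 + 4696\right) = \frac{827}{14} \cdot 6721 = \frac{5558267}{14}$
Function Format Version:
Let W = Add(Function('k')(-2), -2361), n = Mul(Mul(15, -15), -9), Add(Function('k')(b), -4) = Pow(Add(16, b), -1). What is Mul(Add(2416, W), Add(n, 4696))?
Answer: Rational(5558267, 14) ≈ 3.9702e+5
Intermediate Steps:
Function('k')(b) = Add(4, Pow(Add(16, b), -1))
n = 2025 (n = Mul(-225, -9) = 2025)
W = Rational(-32997, 14) (W = Add(Mul(Pow(Add(16, -2), -1), Add(65, Mul(4, -2))), -2361) = Add(Mul(Pow(14, -1), Add(65, -8)), -2361) = Add(Mul(Rational(1, 14), 57), -2361) = Add(Rational(57, 14), -2361) = Rational(-32997, 14) ≈ -2356.9)
Mul(Add(2416, W), Add(n, 4696)) = Mul(Add(2416, Rational(-32997, 14)), Add(2025, 4696)) = Mul(Rational(827, 14), 6721) = Rational(5558267, 14)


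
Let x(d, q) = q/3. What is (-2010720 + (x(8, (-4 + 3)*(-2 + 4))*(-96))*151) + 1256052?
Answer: -745004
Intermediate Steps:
x(d, q) = q/3 (x(d, q) = q*(⅓) = q/3)
(-2010720 + (x(8, (-4 + 3)*(-2 + 4))*(-96))*151) + 1256052 = (-2010720 + ((((-4 + 3)*(-2 + 4))/3)*(-96))*151) + 1256052 = (-2010720 + (((-1*2)/3)*(-96))*151) + 1256052 = (-2010720 + (((⅓)*(-2))*(-96))*151) + 1256052 = (-2010720 - ⅔*(-96)*151) + 1256052 = (-2010720 + 64*151) + 1256052 = (-2010720 + 9664) + 1256052 = -2001056 + 1256052 = -745004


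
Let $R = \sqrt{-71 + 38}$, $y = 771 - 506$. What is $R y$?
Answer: $265 i \sqrt{33} \approx 1522.3 i$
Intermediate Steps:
$y = 265$
$R = i \sqrt{33}$ ($R = \sqrt{-33} = i \sqrt{33} \approx 5.7446 i$)
$R y = i \sqrt{33} \cdot 265 = 265 i \sqrt{33}$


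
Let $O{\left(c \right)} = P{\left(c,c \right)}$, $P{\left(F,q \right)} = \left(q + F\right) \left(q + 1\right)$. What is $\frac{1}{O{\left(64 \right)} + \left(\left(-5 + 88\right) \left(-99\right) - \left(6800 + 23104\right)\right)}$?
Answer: $- \frac{1}{29801} \approx -3.3556 \cdot 10^{-5}$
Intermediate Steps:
$P{\left(F,q \right)} = \left(1 + q\right) \left(F + q\right)$ ($P{\left(F,q \right)} = \left(F + q\right) \left(1 + q\right) = \left(1 + q\right) \left(F + q\right)$)
$O{\left(c \right)} = 2 c + 2 c^{2}$ ($O{\left(c \right)} = c + c + c^{2} + c c = c + c + c^{2} + c^{2} = 2 c + 2 c^{2}$)
$\frac{1}{O{\left(64 \right)} + \left(\left(-5 + 88\right) \left(-99\right) - \left(6800 + 23104\right)\right)} = \frac{1}{2 \cdot 64 \left(1 + 64\right) + \left(\left(-5 + 88\right) \left(-99\right) - \left(6800 + 23104\right)\right)} = \frac{1}{2 \cdot 64 \cdot 65 + \left(83 \left(-99\right) - 29904\right)} = \frac{1}{8320 - 38121} = \frac{1}{-29801} = - \frac{1}{29801}$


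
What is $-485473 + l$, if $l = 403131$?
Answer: $-82342$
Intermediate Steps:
$-485473 + l = -485473 + 403131 = -82342$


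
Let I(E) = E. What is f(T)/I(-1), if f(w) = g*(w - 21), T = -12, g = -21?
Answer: -693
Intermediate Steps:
f(w) = 441 - 21*w (f(w) = -21*(w - 21) = -21*(-21 + w) = 441 - 21*w)
f(T)/I(-1) = (441 - 21*(-12))/(-1) = (441 + 252)*(-1) = 693*(-1) = -693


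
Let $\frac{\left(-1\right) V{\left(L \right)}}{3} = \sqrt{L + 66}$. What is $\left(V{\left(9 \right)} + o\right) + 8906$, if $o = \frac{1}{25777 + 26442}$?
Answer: $\frac{465062415}{52219} - 15 \sqrt{3} \approx 8880.0$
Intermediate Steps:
$V{\left(L \right)} = - 3 \sqrt{66 + L}$ ($V{\left(L \right)} = - 3 \sqrt{L + 66} = - 3 \sqrt{66 + L}$)
$o = \frac{1}{52219} \approx 1.915 \cdot 10^{-5}$
$\left(V{\left(9 \right)} + o\right) + 8906 = \left(- 3 \sqrt{66 + 9} + \frac{1}{52219}\right) + 8906 = \left(- 3 \sqrt{75} + \frac{1}{52219}\right) + 8906 = \left(- 3 \cdot 5 \sqrt{3} + \frac{1}{52219}\right) + 8906 = \left(- 15 \sqrt{3} + \frac{1}{52219}\right) + 8906 = \left(\frac{1}{52219} - 15 \sqrt{3}\right) + 8906 = \frac{465062415}{52219} - 15 \sqrt{3}$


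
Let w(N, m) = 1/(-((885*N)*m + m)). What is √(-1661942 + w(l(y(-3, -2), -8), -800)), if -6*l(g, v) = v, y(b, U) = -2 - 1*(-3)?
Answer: I*√3708819017376838/47240 ≈ 1289.2*I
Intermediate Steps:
y(b, U) = 1 (y(b, U) = -2 + 3 = 1)
l(g, v) = -v/6
w(N, m) = 1/(-m - 885*N*m) (w(N, m) = 1/(-(885*N*m + m)) = 1/(-(m + 885*N*m)) = 1/(-m - 885*N*m))
√(-1661942 + w(l(y(-3, -2), -8), -800)) = √(-1661942 - 1/(-800*(1 + 885*(-⅙*(-8))))) = √(-1661942 - 1*(-1/800)/(1 + 885*(4/3))) = √(-1661942 - 1*(-1/800)/(1 + 1180)) = √(-1661942 - 1*(-1/800)/1181) = √(-1661942 - 1*(-1/800)*1/1181) = √(-1661942 + 1/944800) = √(-1570202801599/944800) = I*√3708819017376838/47240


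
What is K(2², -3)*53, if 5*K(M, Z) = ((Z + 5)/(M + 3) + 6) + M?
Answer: 3816/35 ≈ 109.03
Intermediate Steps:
K(M, Z) = 6/5 + M/5 + (5 + Z)/(5*(3 + M)) (K(M, Z) = (((Z + 5)/(M + 3) + 6) + M)/5 = (((5 + Z)/(3 + M) + 6) + M)/5 = ((6 + (5 + Z)/(3 + M)) + M)/5 = (6 + M + (5 + Z)/(3 + M))/5 = 6/5 + M/5 + (5 + Z)/(5*(3 + M)))
K(2², -3)*53 = ((23 - 3 + (2²)² + 9*2²)/(5*(3 + 2²)))*53 = ((23 - 3 + 4² + 9*4)/(5*(3 + 4)))*53 = ((⅕)*(23 - 3 + 16 + 36)/7)*53 = ((⅕)*(⅐)*72)*53 = (72/35)*53 = 3816/35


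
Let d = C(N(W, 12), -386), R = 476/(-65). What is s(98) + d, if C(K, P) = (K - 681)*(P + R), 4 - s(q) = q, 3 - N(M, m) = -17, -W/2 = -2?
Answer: 16893016/65 ≈ 2.5989e+5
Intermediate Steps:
W = 4 (W = -2*(-2) = 4)
R = -476/65 (R = 476*(-1/65) = -476/65 ≈ -7.3231)
N(M, m) = 20 (N(M, m) = 3 - 1*(-17) = 3 + 17 = 20)
s(q) = 4 - q
C(K, P) = (-681 + K)*(-476/65 + P) (C(K, P) = (K - 681)*(P - 476/65) = (-681 + K)*(-476/65 + P))
d = 16899126/65 (d = 324156/65 - 681*(-386) - 476/65*20 + 20*(-386) = 324156/65 + 262866 - 1904/13 - 7720 = 16899126/65 ≈ 2.5999e+5)
s(98) + d = (4 - 1*98) + 16899126/65 = (4 - 98) + 16899126/65 = -94 + 16899126/65 = 16893016/65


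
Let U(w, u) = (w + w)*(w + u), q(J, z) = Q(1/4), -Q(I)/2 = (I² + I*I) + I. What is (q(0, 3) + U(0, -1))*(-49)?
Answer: 147/4 ≈ 36.750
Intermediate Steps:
Q(I) = -4*I² - 2*I (Q(I) = -2*((I² + I*I) + I) = -2*((I² + I²) + I) = -2*(2*I² + I) = -2*(I + 2*I²) = -4*I² - 2*I)
q(J, z) = -¾ (q(J, z) = -2*(1 + 2/4)/4 = -2*¼*(1 + 2*(¼)) = -2*¼*(1 + ½) = -2*¼*3/2 = -¾)
U(w, u) = 2*w*(u + w) (U(w, u) = (2*w)*(u + w) = 2*w*(u + w))
(q(0, 3) + U(0, -1))*(-49) = (-¾ + 2*0*(-1 + 0))*(-49) = (-¾ + 2*0*(-1))*(-49) = (-¾ + 0)*(-49) = -¾*(-49) = 147/4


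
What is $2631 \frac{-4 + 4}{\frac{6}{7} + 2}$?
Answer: $0$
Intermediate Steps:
$2631 \frac{-4 + 4}{\frac{6}{7} + 2} = 2631 \frac{0}{6 \cdot \frac{1}{7} + 2} = 2631 \frac{0}{\frac{6}{7} + 2} = 2631 \frac{0}{\frac{20}{7}} = 2631 \cdot 0 \cdot \frac{7}{20} = 2631 \cdot 0 = 0$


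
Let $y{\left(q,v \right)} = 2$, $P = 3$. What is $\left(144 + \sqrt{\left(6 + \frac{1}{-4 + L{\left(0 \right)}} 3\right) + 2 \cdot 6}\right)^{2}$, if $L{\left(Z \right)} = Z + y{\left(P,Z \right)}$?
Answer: $\frac{\left(288 + \sqrt{66}\right)^{2}}{4} \approx 21922.0$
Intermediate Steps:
$L{\left(Z \right)} = 2 + Z$ ($L{\left(Z \right)} = Z + 2 = 2 + Z$)
$\left(144 + \sqrt{\left(6 + \frac{1}{-4 + L{\left(0 \right)}} 3\right) + 2 \cdot 6}\right)^{2} = \left(144 + \sqrt{\left(6 + \frac{1}{-4 + \left(2 + 0\right)} 3\right) + 2 \cdot 6}\right)^{2} = \left(144 + \sqrt{\left(6 + \frac{1}{-4 + 2} \cdot 3\right) + 12}\right)^{2} = \left(144 + \sqrt{\left(6 + \frac{1}{-2} \cdot 3\right) + 12}\right)^{2} = \left(144 + \sqrt{\left(6 - \frac{3}{2}\right) + 12}\right)^{2} = \left(144 + \sqrt{\frac{9}{2} + 12}\right)^{2} = \left(144 + \sqrt{\frac{33}{2}}\right)^{2} = \left(144 + \frac{\sqrt{66}}{2}\right)^{2}$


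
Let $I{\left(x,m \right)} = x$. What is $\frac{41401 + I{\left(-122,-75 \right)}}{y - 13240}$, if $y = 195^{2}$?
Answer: $\frac{41279}{24785} \approx 1.6655$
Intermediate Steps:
$y = 38025$
$\frac{41401 + I{\left(-122,-75 \right)}}{y - 13240} = \frac{41401 - 122}{38025 - 13240} = \frac{41279}{24785}$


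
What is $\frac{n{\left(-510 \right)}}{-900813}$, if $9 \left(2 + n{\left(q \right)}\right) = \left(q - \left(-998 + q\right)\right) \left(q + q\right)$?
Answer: $\frac{339326}{2702439} \approx 0.12556$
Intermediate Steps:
$n{\left(q \right)} = -2 + \frac{1996 q}{9}$ ($n{\left(q \right)} = -2 + \frac{\left(q - \left(-998 + q\right)\right) \left(q + q\right)}{9} = -2 + \frac{998 \cdot 2 q}{9} = -2 + \frac{1996 q}{9}$)
$\frac{n{\left(-510 \right)}}{-900813} = \frac{-2 + \frac{1996}{9} \left(-510\right)}{-900813} = \left(-2 - \frac{339320}{3}\right) \left(- \frac{1}{900813}\right) = \left(- \frac{339326}{3}\right) \left(- \frac{1}{900813}\right) = \frac{339326}{2702439}$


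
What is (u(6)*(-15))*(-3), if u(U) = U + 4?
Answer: 450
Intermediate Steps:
u(U) = 4 + U
(u(6)*(-15))*(-3) = ((4 + 6)*(-15))*(-3) = (10*(-15))*(-3) = -150*(-3) = 450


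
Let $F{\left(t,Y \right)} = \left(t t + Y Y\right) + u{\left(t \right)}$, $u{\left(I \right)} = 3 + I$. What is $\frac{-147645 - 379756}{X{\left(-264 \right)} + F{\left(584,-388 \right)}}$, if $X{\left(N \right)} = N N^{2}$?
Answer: $\frac{527401}{17907557} \approx 0.029451$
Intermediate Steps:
$X{\left(N \right)} = N^{3}$
$F{\left(t,Y \right)} = 3 + t + Y^{2} + t^{2}$ ($F{\left(t,Y \right)} = \left(t t + Y Y\right) + \left(3 + t\right) = \left(t^{2} + Y^{2}\right) + \left(3 + t\right) = \left(Y^{2} + t^{2}\right) + \left(3 + t\right) = 3 + t + Y^{2} + t^{2}$)
$\frac{-147645 - 379756}{X{\left(-264 \right)} + F{\left(584,-388 \right)}} = \frac{-147645 - 379756}{\left(-264\right)^{3} + \left(3 + 584 + \left(-388\right)^{2} + 584^{2}\right)} = - \frac{527401}{-18399744 + \left(3 + 584 + 150544 + 341056\right)} = - \frac{527401}{-18399744 + 492187} = - \frac{527401}{-17907557} = \left(-527401\right) \left(- \frac{1}{17907557}\right) = \frac{527401}{17907557}$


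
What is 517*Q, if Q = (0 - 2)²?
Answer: 2068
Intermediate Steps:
Q = 4 (Q = (-2)² = 4)
517*Q = 517*4 = 2068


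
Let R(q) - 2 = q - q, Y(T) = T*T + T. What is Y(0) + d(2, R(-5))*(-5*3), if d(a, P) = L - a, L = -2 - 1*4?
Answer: 120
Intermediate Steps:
L = -6 (L = -2 - 4 = -6)
Y(T) = T + T² (Y(T) = T² + T = T + T²)
R(q) = 2 (R(q) = 2 + (q - q) = 2 + 0 = 2)
d(a, P) = -6 - a
Y(0) + d(2, R(-5))*(-5*3) = 0*(1 + 0) + (-6 - 1*2)*(-5*3) = 0*1 + (-6 - 2)*(-15) = 0 - 8*(-15) = 0 + 120 = 120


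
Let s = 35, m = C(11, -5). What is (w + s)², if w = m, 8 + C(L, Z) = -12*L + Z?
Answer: 12100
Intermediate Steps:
C(L, Z) = -8 + Z - 12*L (C(L, Z) = -8 + (-12*L + Z) = -8 + (Z - 12*L) = -8 + Z - 12*L)
m = -145 (m = -8 - 5 - 12*11 = -8 - 5 - 132 = -145)
w = -145
(w + s)² = (-145 + 35)² = (-110)² = 12100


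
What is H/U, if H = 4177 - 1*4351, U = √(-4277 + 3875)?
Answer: 29*I*√402/67 ≈ 8.6783*I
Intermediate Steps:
U = I*√402 (U = √(-402) = I*√402 ≈ 20.05*I)
H = -174 (H = 4177 - 4351 = -174)
H/U = -174*(-I*√402/402) = -(-29)*I*√402/67 = 29*I*√402/67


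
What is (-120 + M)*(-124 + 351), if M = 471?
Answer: 79677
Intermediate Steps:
(-120 + M)*(-124 + 351) = (-120 + 471)*(-124 + 351) = 351*227 = 79677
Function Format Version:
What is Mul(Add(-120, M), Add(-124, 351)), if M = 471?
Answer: 79677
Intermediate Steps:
Mul(Add(-120, M), Add(-124, 351)) = Mul(Add(-120, 471), Add(-124, 351)) = Mul(351, 227) = 79677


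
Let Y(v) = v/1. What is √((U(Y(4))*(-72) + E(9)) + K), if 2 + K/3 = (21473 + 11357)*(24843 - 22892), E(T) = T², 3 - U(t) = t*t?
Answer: √192155001 ≈ 13862.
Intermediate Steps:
Y(v) = v (Y(v) = v*1 = v)
U(t) = 3 - t² (U(t) = 3 - t*t = 3 - t²)
K = 192153984 (K = -6 + 3*((21473 + 11357)*(24843 - 22892)) = -6 + 3*(32830*1951) = -6 + 3*64051330 = -6 + 192153990 = 192153984)
√((U(Y(4))*(-72) + E(9)) + K) = √(((3 - 1*4²)*(-72) + 9²) + 192153984) = √(((3 - 1*16)*(-72) + 81) + 192153984) = √(((3 - 16)*(-72) + 81) + 192153984) = √((-13*(-72) + 81) + 192153984) = √((936 + 81) + 192153984) = √(1017 + 192153984) = √192155001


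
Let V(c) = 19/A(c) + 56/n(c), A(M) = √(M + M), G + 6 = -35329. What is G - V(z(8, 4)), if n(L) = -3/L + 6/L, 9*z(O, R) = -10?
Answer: -953485/27 + 57*I*√5/10 ≈ -35314.0 + 12.746*I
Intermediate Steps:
G = -35335 (G = -6 - 35329 = -35335)
z(O, R) = -10/9 (z(O, R) = (⅑)*(-10) = -10/9)
A(M) = √2*√M (A(M) = √(2*M) = √2*√M)
n(L) = 3/L
V(c) = 56*c/3 + 19*√2/(2*√c) (V(c) = 19/((√2*√c)) + 56/((3/c)) = 19*(√2/(2*√c)) + 56*(c/3) = 19*√2/(2*√c) + 56*c/3 = 56*c/3 + 19*√2/(2*√c))
G - V(z(8, 4)) = -35335 - ((56/3)*(-10/9) + 19*√2/(2*√(-10/9))) = -35335 - (-560/27 + 19*√2*(-3*I*√10/10)/2) = -35335 - (-560/27 - 57*I*√5/10) = -35335 + (560/27 + 57*I*√5/10) = -953485/27 + 57*I*√5/10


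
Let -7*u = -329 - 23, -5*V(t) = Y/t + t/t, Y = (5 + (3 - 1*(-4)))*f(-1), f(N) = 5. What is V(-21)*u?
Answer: 4576/245 ≈ 18.678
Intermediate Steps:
Y = 60 (Y = (5 + (3 - 1*(-4)))*5 = (5 + (3 + 4))*5 = (5 + 7)*5 = 12*5 = 60)
V(t) = -⅕ - 12/t (V(t) = -(60/t + t/t)/5 = -(60/t + 1)/5 = -(1 + 60/t)/5 = -⅕ - 12/t)
u = 352/7 (u = -(-329 - 23)/7 = -⅐*(-352) = 352/7 ≈ 50.286)
V(-21)*u = ((⅕)*(-60 - 1*(-21))/(-21))*(352/7) = ((⅕)*(-1/21)*(-60 + 21))*(352/7) = ((⅕)*(-1/21)*(-39))*(352/7) = (13/35)*(352/7) = 4576/245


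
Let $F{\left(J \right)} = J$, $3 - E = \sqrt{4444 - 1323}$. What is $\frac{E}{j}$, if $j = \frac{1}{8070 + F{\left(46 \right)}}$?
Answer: $24348 - 8116 \sqrt{3121} \approx -4.2906 \cdot 10^{5}$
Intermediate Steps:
$E = 3 - \sqrt{3121}$ ($E = 3 - \sqrt{4444 - 1323} = 3 - \sqrt{3121} \approx -52.866$)
$j = \frac{1}{8116}$ ($j = \frac{1}{8070 + 46} = \frac{1}{8116} \approx 0.00012321$)
$\frac{E}{j} = \left(3 - \sqrt{3121}\right) \frac{1}{\frac{1}{8116}} = \left(3 - \sqrt{3121}\right) 8116 = 24348 - 8116 \sqrt{3121}$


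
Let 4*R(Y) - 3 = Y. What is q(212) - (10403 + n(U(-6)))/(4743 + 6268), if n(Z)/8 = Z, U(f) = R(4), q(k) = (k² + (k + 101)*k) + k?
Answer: 111622565/1001 ≈ 1.1151e+5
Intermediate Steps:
R(Y) = ¾ + Y/4
q(k) = k + k² + k*(101 + k) (q(k) = (k² + (101 + k)*k) + k = (k² + k*(101 + k)) + k = k + k² + k*(101 + k))
U(f) = 7/4 (U(f) = ¾ + (¼)*4 = ¾ + 1 = 7/4)
n(Z) = 8*Z
q(212) - (10403 + n(U(-6)))/(4743 + 6268) = 2*212*(51 + 212) - (10403 + 8*(7/4))/(4743 + 6268) = 2*212*263 - (10403 + 14)/11011 = 111512 - 10417/11011 = 111512 - 1*947/1001 = 111512 - 947/1001 = 111622565/1001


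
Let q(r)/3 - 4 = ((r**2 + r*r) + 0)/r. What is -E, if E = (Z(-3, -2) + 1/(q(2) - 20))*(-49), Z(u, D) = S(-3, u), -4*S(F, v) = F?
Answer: 49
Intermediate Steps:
S(F, v) = -F/4
Z(u, D) = 3/4 (Z(u, D) = -1/4*(-3) = 3/4)
q(r) = 12 + 6*r (q(r) = 12 + 3*(((r**2 + r*r) + 0)/r) = 12 + 3*(((r**2 + r**2) + 0)/r) = 12 + 3*((2*r**2 + 0)/r) = 12 + 3*((2*r**2)/r) = 12 + 3*(2*r) = 12 + 6*r)
E = -49 (E = (3/4 + 1/((12 + 6*2) - 20))*(-49) = (3/4 + 1/((12 + 12) - 20))*(-49) = (3/4 + 1/(24 - 20))*(-49) = (3/4 + 1/4)*(-49) = 1*(-49) = -49)
-E = -1*(-49) = 49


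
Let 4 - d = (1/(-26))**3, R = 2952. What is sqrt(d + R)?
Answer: sqrt(1350821082)/676 ≈ 54.369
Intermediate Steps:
d = 70305/17576 (d = 4 - (1/(-26))**3 = 4 - (-1/26)**3 = 4 - 1*(-1/17576) = 4 + 1/17576 = 70305/17576 ≈ 4.0001)
sqrt(d + R) = sqrt(70305/17576 + 2952) = sqrt(51954657/17576) = sqrt(1350821082)/676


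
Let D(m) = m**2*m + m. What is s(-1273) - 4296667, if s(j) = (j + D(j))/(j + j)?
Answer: -6972803/2 ≈ -3.4864e+6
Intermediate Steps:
D(m) = m + m**3 (D(m) = m**3 + m = m + m**3)
s(j) = (j**3 + 2*j)/(2*j) (s(j) = (j + (j + j**3))/(j + j) = (j**3 + 2*j)/((2*j)) = (j**3 + 2*j)*(1/(2*j)) = (j**3 + 2*j)/(2*j))
s(-1273) - 4296667 = (1 + (1/2)*(-1273)**2) - 4296667 = (1 + (1/2)*1620529) - 4296667 = (1 + 1620529/2) - 4296667 = 1620531/2 - 4296667 = -6972803/2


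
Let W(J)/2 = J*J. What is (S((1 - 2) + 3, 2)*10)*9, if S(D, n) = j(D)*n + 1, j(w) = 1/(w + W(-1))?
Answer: 135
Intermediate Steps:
W(J) = 2*J**2 (W(J) = 2*(J*J) = 2*J**2)
j(w) = 1/(2 + w) (j(w) = 1/(w + 2*(-1)**2) = 1/(w + 2*1) = 1/(w + 2) = 1/(2 + w))
S(D, n) = 1 + n/(2 + D) (S(D, n) = n/(2 + D) + 1 = 1 + n/(2 + D))
(S((1 - 2) + 3, 2)*10)*9 = (((2 + ((1 - 2) + 3) + 2)/(2 + ((1 - 2) + 3)))*10)*9 = (((2 + (-1 + 3) + 2)/(2 + (-1 + 3)))*10)*9 = (((2 + 2 + 2)/(2 + 2))*10)*9 = ((6/4)*10)*9 = (((1/4)*6)*10)*9 = ((3/2)*10)*9 = 15*9 = 135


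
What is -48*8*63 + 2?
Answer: -24190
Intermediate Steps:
-48*8*63 + 2 = -1*384*63 + 2 = -384*63 + 2 = -24192 + 2 = -24190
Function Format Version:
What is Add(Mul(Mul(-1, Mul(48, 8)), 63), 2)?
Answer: -24190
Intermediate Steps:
Add(Mul(Mul(-1, Mul(48, 8)), 63), 2) = Add(Mul(Mul(-1, 384), 63), 2) = Add(Mul(-384, 63), 2) = Add(-24192, 2) = -24190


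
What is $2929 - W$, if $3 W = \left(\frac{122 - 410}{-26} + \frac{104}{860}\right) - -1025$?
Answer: $\frac{7221164}{2795} \approx 2583.6$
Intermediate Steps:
$W = \frac{965391}{2795}$ ($W = \frac{\left(\frac{122 - 410}{-26} + \frac{104}{860}\right) - -1025}{3} = \frac{\left(\left(122 - 410\right) \left(- \frac{1}{26}\right) + 104 \cdot \frac{1}{860}\right) + 1025}{3} = \frac{\left(\left(-288\right) \left(- \frac{1}{26}\right) + \frac{26}{215}\right) + 1025}{3} = \frac{\left(\frac{144}{13} + \frac{26}{215}\right) + 1025}{3} = \frac{\frac{31298}{2795} + 1025}{3} = \frac{1}{3} \cdot \frac{2896173}{2795} = \frac{965391}{2795} \approx 345.4$)
$2929 - W = 2929 - \frac{965391}{2795} = \frac{7221164}{2795}$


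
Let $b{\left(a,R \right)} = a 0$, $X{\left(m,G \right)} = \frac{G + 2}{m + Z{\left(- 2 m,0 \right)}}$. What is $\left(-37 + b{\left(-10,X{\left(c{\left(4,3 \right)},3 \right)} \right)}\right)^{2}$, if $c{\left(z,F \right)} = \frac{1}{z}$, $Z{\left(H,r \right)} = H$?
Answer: $1369$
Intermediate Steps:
$X{\left(m,G \right)} = - \frac{2 + G}{m}$ ($X{\left(m,G \right)} = \frac{G + 2}{m - 2 m} = \frac{2 + G}{\left(-1\right) m} = \left(2 + G\right) \left(- \frac{1}{m}\right) = - \frac{2 + G}{m}$)
$b{\left(a,R \right)} = 0$
$\left(-37 + b{\left(-10,X{\left(c{\left(4,3 \right)},3 \right)} \right)}\right)^{2} = \left(-37 + 0\right)^{2} = \left(-37\right)^{2} = 1369$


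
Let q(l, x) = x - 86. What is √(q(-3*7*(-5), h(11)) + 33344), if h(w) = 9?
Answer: √33267 ≈ 182.39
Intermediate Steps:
q(l, x) = -86 + x
√(q(-3*7*(-5), h(11)) + 33344) = √((-86 + 9) + 33344) = √(-77 + 33344) = √33267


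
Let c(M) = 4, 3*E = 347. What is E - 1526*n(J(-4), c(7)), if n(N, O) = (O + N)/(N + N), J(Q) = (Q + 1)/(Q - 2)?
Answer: -20254/3 ≈ -6751.3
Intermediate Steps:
E = 347/3 (E = (1/3)*347 = 347/3 ≈ 115.67)
J(Q) = (1 + Q)/(-2 + Q)
n(N, O) = (N + O)/(2*N) (n(N, O) = (N + O)/((2*N)) = (N + O)*(1/(2*N)) = (N + O)/(2*N))
E - 1526*n(J(-4), c(7)) = 347/3 - 763*((1 - 4)/(-2 - 4) + 4)/((1 - 4)/(-2 - 4)) = 347/3 - 763*(-3/(-6) + 4)/(-3/(-6)) = 347/3 - 763*(-1/6*(-3) + 4)/((-1/6*(-3))) = 347/3 - 763*(1/2 + 4)/1/2 = 347/3 - 763*2*9/2 = 347/3 - 1526*9/2 = 347/3 - 6867 = -20254/3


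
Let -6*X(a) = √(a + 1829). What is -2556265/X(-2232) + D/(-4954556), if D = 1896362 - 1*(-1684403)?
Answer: -3580765/4954556 - 15337590*I*√403/403 ≈ -0.72272 - 7.6402e+5*I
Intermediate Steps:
D = 3580765 (D = 1896362 + 1684403 = 3580765)
X(a) = -√(1829 + a)/6 (X(a) = -√(a + 1829)/6 = -√(1829 + a)/6)
-2556265/X(-2232) + D/(-4954556) = -2556265*(-6/√(1829 - 2232)) + 3580765/(-4954556) = -2556265*6*I*√403/403 + 3580765*(-1/4954556) = -2556265*6*I*√403/403 - 3580765/4954556 = -15337590*I*√403/403 - 3580765/4954556 = -3580765/4954556 - 15337590*I*√403/403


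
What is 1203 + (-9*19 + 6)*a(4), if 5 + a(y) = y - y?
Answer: 2028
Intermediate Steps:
a(y) = -5 (a(y) = -5 + (y - y) = -5 + 0 = -5)
1203 + (-9*19 + 6)*a(4) = 1203 + (-9*19 + 6)*(-5) = 1203 + (-171 + 6)*(-5) = 1203 - 165*(-5) = 1203 + 825 = 2028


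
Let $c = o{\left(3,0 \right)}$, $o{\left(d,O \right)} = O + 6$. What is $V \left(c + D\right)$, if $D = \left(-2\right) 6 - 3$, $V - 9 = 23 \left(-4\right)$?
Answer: $747$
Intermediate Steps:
$V = -83$ ($V = 9 + 23 \left(-4\right) = 9 - 92 = -83$)
$D = -15$ ($D = -12 - 3 = -15$)
$o{\left(d,O \right)} = 6 + O$
$c = 6$ ($c = 6 + 0 = 6$)
$V \left(c + D\right) = - 83 \left(6 - 15\right) = \left(-83\right) \left(-9\right) = 747$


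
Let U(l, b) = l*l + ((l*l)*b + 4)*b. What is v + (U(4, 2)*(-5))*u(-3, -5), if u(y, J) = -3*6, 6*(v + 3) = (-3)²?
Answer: 15837/2 ≈ 7918.5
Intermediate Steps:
v = -3/2 (v = -3 + (⅙)*(-3)² = -3 + (⅙)*9 = -3 + 3/2 = -3/2 ≈ -1.5000)
U(l, b) = l² + b*(4 + b*l²) (U(l, b) = l² + (l²*b + 4)*b = l² + (b*l² + 4)*b = l² + (4 + b*l²)*b = l² + b*(4 + b*l²))
u(y, J) = -18
v + (U(4, 2)*(-5))*u(-3, -5) = -3/2 + ((4² + 4*2 + 2²*4²)*(-5))*(-18) = -3/2 + ((16 + 8 + 4*16)*(-5))*(-18) = -3/2 + ((16 + 8 + 64)*(-5))*(-18) = -3/2 + (88*(-5))*(-18) = -3/2 - 440*(-18) = -3/2 + 7920 = 15837/2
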